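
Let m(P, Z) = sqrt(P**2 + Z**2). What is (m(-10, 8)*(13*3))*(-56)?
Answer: -4368*sqrt(41) ≈ -27969.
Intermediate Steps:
(m(-10, 8)*(13*3))*(-56) = (sqrt((-10)**2 + 8**2)*(13*3))*(-56) = (sqrt(100 + 64)*39)*(-56) = (sqrt(164)*39)*(-56) = ((2*sqrt(41))*39)*(-56) = (78*sqrt(41))*(-56) = -4368*sqrt(41)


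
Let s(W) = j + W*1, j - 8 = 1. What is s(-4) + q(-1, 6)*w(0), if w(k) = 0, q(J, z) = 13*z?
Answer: 5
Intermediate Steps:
j = 9 (j = 8 + 1 = 9)
s(W) = 9 + W (s(W) = 9 + W*1 = 9 + W)
s(-4) + q(-1, 6)*w(0) = (9 - 4) + (13*6)*0 = 5 + 78*0 = 5 + 0 = 5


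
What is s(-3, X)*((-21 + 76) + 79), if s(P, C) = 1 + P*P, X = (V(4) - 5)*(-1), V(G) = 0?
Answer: 1340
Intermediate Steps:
X = 5 (X = (0 - 5)*(-1) = -5*(-1) = 5)
s(P, C) = 1 + P²
s(-3, X)*((-21 + 76) + 79) = (1 + (-3)²)*((-21 + 76) + 79) = (1 + 9)*(55 + 79) = 10*134 = 1340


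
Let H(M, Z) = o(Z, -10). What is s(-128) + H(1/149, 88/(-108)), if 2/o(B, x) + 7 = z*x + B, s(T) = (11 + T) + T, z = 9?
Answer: -647099/2641 ≈ -245.02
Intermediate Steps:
s(T) = 11 + 2*T
o(B, x) = 2/(-7 + B + 9*x) (o(B, x) = 2/(-7 + (9*x + B)) = 2/(-7 + (B + 9*x)) = 2/(-7 + B + 9*x))
H(M, Z) = 2/(-97 + Z) (H(M, Z) = 2/(-7 + Z + 9*(-10)) = 2/(-7 + Z - 90) = 2/(-97 + Z))
s(-128) + H(1/149, 88/(-108)) = (11 + 2*(-128)) + 2/(-97 + 88/(-108)) = (11 - 256) + 2/(-97 + 88*(-1/108)) = -245 + 2/(-97 - 22/27) = -245 + 2/(-2641/27) = -245 + 2*(-27/2641) = -245 - 54/2641 = -647099/2641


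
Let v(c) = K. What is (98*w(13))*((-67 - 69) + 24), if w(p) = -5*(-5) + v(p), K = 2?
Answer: -296352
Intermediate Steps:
v(c) = 2
w(p) = 27 (w(p) = -5*(-5) + 2 = 25 + 2 = 27)
(98*w(13))*((-67 - 69) + 24) = (98*27)*((-67 - 69) + 24) = 2646*(-136 + 24) = 2646*(-112) = -296352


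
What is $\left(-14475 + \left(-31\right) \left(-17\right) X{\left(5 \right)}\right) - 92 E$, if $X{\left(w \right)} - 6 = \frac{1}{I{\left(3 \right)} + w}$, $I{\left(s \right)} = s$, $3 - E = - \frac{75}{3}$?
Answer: $- \frac{110585}{8} \approx -13823.0$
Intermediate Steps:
$E = 28$ ($E = 3 - - \frac{75}{3} = 3 - \left(-75\right) \frac{1}{3} = 3 - -25 = 3 + 25 = 28$)
$X{\left(w \right)} = 6 + \frac{1}{3 + w}$
$\left(-14475 + \left(-31\right) \left(-17\right) X{\left(5 \right)}\right) - 92 E = \left(-14475 + \left(-31\right) \left(-17\right) \frac{19 + 6 \cdot 5}{3 + 5}\right) - 2576 = \left(-14475 + 527 \frac{19 + 30}{8}\right) - 2576 = \left(-14475 + 527 \cdot \frac{1}{8} \cdot 49\right) - 2576 = \left(-14475 + 527 \cdot \frac{49}{8}\right) - 2576 = \left(-14475 + \frac{25823}{8}\right) - 2576 = - \frac{89977}{8} - 2576 = - \frac{110585}{8}$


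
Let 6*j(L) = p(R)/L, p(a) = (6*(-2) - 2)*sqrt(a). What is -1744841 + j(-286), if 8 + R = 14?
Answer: -1744841 + 7*sqrt(6)/858 ≈ -1.7448e+6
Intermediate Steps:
R = 6 (R = -8 + 14 = 6)
p(a) = -14*sqrt(a) (p(a) = (-12 - 2)*sqrt(a) = -14*sqrt(a))
j(L) = -7*sqrt(6)/(3*L) (j(L) = ((-14*sqrt(6))/L)/6 = (-14*sqrt(6)/L)/6 = -7*sqrt(6)/(3*L))
-1744841 + j(-286) = -1744841 - 7/3*sqrt(6)/(-286) = -1744841 - 7/3*sqrt(6)*(-1/286) = -1744841 + 7*sqrt(6)/858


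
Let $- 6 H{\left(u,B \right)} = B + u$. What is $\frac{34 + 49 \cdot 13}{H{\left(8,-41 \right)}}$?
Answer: $122$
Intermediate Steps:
$H{\left(u,B \right)} = - \frac{B}{6} - \frac{u}{6}$ ($H{\left(u,B \right)} = - \frac{B + u}{6} = - \frac{B}{6} - \frac{u}{6}$)
$\frac{34 + 49 \cdot 13}{H{\left(8,-41 \right)}} = \frac{34 + 49 \cdot 13}{\left(- \frac{1}{6}\right) \left(-41\right) - \frac{4}{3}} = \frac{34 + 637}{\frac{41}{6} - \frac{4}{3}} = \frac{671}{\frac{11}{2}} = 671 \cdot \frac{2}{11} = 122$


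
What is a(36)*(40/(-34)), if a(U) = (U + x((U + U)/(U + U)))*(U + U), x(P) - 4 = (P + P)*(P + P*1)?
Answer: -63360/17 ≈ -3727.1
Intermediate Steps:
x(P) = 4 + 4*P² (x(P) = 4 + (P + P)*(P + P*1) = 4 + (2*P)*(P + P) = 4 + (2*P)*(2*P) = 4 + 4*P²)
a(U) = 2*U*(8 + U) (a(U) = (U + (4 + 4*((U + U)/(U + U))²))*(U + U) = (U + (4 + 4*((2*U)/((2*U)))²))*(2*U) = (U + (4 + 4*((2*U)*(1/(2*U)))²))*(2*U) = (U + (4 + 4*1²))*(2*U) = (U + (4 + 4*1))*(2*U) = (U + (4 + 4))*(2*U) = (U + 8)*(2*U) = (8 + U)*(2*U) = 2*U*(8 + U))
a(36)*(40/(-34)) = (2*36*(8 + 36))*(40/(-34)) = (2*36*44)*(40*(-1/34)) = 3168*(-20/17) = -63360/17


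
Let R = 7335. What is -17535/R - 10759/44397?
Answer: -19053748/7236711 ≈ -2.6329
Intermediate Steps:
-17535/R - 10759/44397 = -17535/7335 - 10759/44397 = -17535*1/7335 - 10759*1/44397 = -1169/489 - 10759/44397 = -19053748/7236711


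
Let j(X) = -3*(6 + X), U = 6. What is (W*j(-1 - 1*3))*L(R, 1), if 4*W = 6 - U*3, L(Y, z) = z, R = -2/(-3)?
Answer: 18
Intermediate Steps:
R = ⅔ (R = -2*(-⅓) = ⅔ ≈ 0.66667)
j(X) = -18 - 3*X
W = -3 (W = (6 - 6*3)/4 = (6 - 1*18)/4 = (6 - 18)/4 = (¼)*(-12) = -3)
(W*j(-1 - 1*3))*L(R, 1) = -3*(-18 - 3*(-1 - 1*3))*1 = -3*(-18 - 3*(-1 - 3))*1 = -3*(-18 - 3*(-4))*1 = -3*(-18 + 12)*1 = -3*(-6)*1 = 18*1 = 18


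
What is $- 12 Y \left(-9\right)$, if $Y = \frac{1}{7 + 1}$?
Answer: $\frac{27}{2} \approx 13.5$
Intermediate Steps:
$Y = \frac{1}{8} \approx 0.125$
$- 12 Y \left(-9\right) = \left(-12\right) \frac{1}{8} \left(-9\right) = \left(- \frac{3}{2}\right) \left(-9\right) = \frac{27}{2}$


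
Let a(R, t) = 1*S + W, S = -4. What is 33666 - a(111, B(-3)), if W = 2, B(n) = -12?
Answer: 33668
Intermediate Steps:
a(R, t) = -2 (a(R, t) = 1*(-4) + 2 = -4 + 2 = -2)
33666 - a(111, B(-3)) = 33666 - 1*(-2) = 33666 + 2 = 33668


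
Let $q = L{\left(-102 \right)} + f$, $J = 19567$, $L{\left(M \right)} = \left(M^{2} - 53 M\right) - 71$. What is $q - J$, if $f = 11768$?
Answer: $7940$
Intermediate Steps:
$L{\left(M \right)} = -71 + M^{2} - 53 M$
$q = 27507$ ($q = \left(-71 + \left(-102\right)^{2} - -5406\right) + 11768 = \left(-71 + 10404 + 5406\right) + 11768 = 15739 + 11768 = 27507$)
$q - J = 27507 - 19567 = 7940$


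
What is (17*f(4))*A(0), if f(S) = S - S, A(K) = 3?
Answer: 0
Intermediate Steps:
f(S) = 0
(17*f(4))*A(0) = (17*0)*3 = 0*3 = 0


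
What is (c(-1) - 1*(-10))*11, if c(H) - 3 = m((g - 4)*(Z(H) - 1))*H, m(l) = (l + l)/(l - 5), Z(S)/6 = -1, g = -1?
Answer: 352/3 ≈ 117.33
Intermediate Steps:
Z(S) = -6 (Z(S) = 6*(-1) = -6)
m(l) = 2*l/(-5 + l) (m(l) = (2*l)/(-5 + l) = 2*l/(-5 + l))
c(H) = 3 + 7*H/3 (c(H) = 3 + (2*((-1 - 4)*(-6 - 1))/(-5 + (-1 - 4)*(-6 - 1)))*H = 3 + (2*(-5*(-7))/(-5 - 5*(-7)))*H = 3 + (2*35/(-5 + 35))*H = 3 + (2*35/30)*H = 3 + (2*35*(1/30))*H = 3 + 7*H/3)
(c(-1) - 1*(-10))*11 = ((3 + (7/3)*(-1)) - 1*(-10))*11 = ((3 - 7/3) + 10)*11 = (2/3 + 10)*11 = (32/3)*11 = 352/3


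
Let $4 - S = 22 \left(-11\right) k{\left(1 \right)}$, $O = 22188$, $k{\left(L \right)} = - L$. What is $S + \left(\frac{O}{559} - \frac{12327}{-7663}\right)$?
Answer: $- \frac{19594963}{99619} \approx -196.7$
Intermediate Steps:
$S = -238$ ($S = 4 - 22 \left(-11\right) \left(\left(-1\right) 1\right) = 4 - \left(-242\right) \left(-1\right) = 4 - 242 = -238$)
$S + \left(\frac{O}{559} - \frac{12327}{-7663}\right) = -238 + \left(\frac{22188}{559} - \frac{12327}{-7663}\right) = -238 + \left(22188 \cdot \frac{1}{559} - - \frac{12327}{7663}\right) = -238 + \left(\frac{516}{13} + \frac{12327}{7663}\right) = -238 + \frac{4114359}{99619} = - \frac{19594963}{99619}$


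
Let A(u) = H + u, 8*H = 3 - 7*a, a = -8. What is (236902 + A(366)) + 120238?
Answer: 2860107/8 ≈ 3.5751e+5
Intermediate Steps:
H = 59/8 (H = (3 - 7*(-8))/8 = (3 + 56)/8 = (⅛)*59 = 59/8 ≈ 7.3750)
A(u) = 59/8 + u
(236902 + A(366)) + 120238 = (236902 + (59/8 + 366)) + 120238 = (236902 + 2987/8) + 120238 = 1898203/8 + 120238 = 2860107/8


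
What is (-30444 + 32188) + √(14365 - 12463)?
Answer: 1744 + √1902 ≈ 1787.6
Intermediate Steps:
(-30444 + 32188) + √(14365 - 12463) = 1744 + √1902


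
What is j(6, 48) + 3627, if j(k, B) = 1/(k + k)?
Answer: 43525/12 ≈ 3627.1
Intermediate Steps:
j(k, B) = 1/(2*k)
j(6, 48) + 3627 = (1/2)/6 + 3627 = (1/2)*(1/6) + 3627 = 1/12 + 3627 = 43525/12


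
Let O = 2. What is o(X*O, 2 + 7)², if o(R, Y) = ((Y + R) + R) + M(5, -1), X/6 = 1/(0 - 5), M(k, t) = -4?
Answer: 1/25 ≈ 0.040000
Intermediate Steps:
X = -6/5 (X = 6/(0 - 5) = 6/(-5) = 6*(-⅕) = -6/5 ≈ -1.2000)
o(R, Y) = -4 + Y + 2*R (o(R, Y) = ((Y + R) + R) - 4 = ((R + Y) + R) - 4 = (Y + 2*R) - 4 = -4 + Y + 2*R)
o(X*O, 2 + 7)² = (-4 + (2 + 7) + 2*(-6/5*2))² = (-4 + 9 + 2*(-12/5))² = (-4 + 9 - 24/5)² = (⅕)² = 1/25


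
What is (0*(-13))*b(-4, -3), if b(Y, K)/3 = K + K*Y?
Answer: 0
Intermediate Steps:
b(Y, K) = 3*K + 3*K*Y (b(Y, K) = 3*(K + K*Y) = 3*K + 3*K*Y)
(0*(-13))*b(-4, -3) = (0*(-13))*(3*(-3)*(1 - 4)) = 0*(3*(-3)*(-3)) = 0*27 = 0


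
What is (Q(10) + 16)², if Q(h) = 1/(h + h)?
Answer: 103041/400 ≈ 257.60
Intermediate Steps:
Q(h) = 1/(2*h)
(Q(10) + 16)² = ((½)/10 + 16)² = ((½)*(⅒) + 16)² = (1/20 + 16)² = (321/20)² = 103041/400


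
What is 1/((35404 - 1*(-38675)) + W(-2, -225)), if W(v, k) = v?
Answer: 1/74077 ≈ 1.3499e-5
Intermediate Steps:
1/((35404 - 1*(-38675)) + W(-2, -225)) = 1/((35404 - 1*(-38675)) - 2) = 1/((35404 + 38675) - 2) = 1/(74079 - 2) = 1/74077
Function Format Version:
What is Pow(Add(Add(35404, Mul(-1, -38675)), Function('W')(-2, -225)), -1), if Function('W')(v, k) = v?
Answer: Rational(1, 74077) ≈ 1.3499e-5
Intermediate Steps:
Pow(Add(Add(35404, Mul(-1, -38675)), Function('W')(-2, -225)), -1) = Pow(Add(Add(35404, Mul(-1, -38675)), -2), -1) = Pow(Add(Add(35404, 38675), -2), -1) = Pow(Add(74079, -2), -1) = Pow(74077, -1) = Rational(1, 74077)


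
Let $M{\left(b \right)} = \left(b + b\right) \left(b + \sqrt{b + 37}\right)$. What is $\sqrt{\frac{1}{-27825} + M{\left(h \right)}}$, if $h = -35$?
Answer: $\frac{\sqrt{75874600137 - 2167845750 \sqrt{2}}}{5565} \approx 48.487$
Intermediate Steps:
$M{\left(b \right)} = 2 b \left(b + \sqrt{37 + b}\right)$
$\sqrt{\frac{1}{-27825} + M{\left(h \right)}} = \sqrt{\frac{1}{-27825} + 2 \left(-35\right) \left(-35 + \sqrt{37 - 35}\right)} = \sqrt{- \frac{1}{27825} + 2 \left(-35\right) \left(-35 + \sqrt{2}\right)} = \sqrt{- \frac{1}{27825} + \left(2450 - 70 \sqrt{2}\right)} = \sqrt{\frac{68171249}{27825} - 70 \sqrt{2}}$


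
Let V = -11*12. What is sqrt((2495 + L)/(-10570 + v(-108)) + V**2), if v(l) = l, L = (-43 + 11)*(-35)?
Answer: sqrt(1986640373046)/10678 ≈ 132.00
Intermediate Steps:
L = 1120 (L = -32*(-35) = 1120)
V = -132
sqrt((2495 + L)/(-10570 + v(-108)) + V**2) = sqrt((2495 + 1120)/(-10570 - 108) + (-132)**2) = sqrt(3615/(-10678) + 17424) = sqrt(3615*(-1/10678) + 17424) = sqrt(-3615/10678 + 17424) = sqrt(186049857/10678) = sqrt(1986640373046)/10678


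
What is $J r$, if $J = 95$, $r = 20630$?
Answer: $1959850$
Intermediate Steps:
$J r = 95 \cdot 20630 = 1959850$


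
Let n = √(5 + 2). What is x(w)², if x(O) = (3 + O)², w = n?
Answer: (3 + √7)⁴ ≈ 1016.0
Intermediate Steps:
n = √7 ≈ 2.6458
w = √7 ≈ 2.6458
x(w)² = ((3 + √7)²)² = (3 + √7)⁴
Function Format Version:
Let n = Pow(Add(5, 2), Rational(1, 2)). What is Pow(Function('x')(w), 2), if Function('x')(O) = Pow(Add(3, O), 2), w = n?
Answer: Pow(Add(3, Pow(7, Rational(1, 2))), 4) ≈ 1016.0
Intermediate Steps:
n = Pow(7, Rational(1, 2)) ≈ 2.6458
w = Pow(7, Rational(1, 2)) ≈ 2.6458
Pow(Function('x')(w), 2) = Pow(Pow(Add(3, Pow(7, Rational(1, 2))), 2), 2) = Pow(Add(3, Pow(7, Rational(1, 2))), 4)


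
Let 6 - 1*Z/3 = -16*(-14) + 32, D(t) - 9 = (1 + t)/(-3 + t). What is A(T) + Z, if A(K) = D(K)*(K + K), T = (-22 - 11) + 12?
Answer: -1163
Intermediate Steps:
D(t) = 9 + (1 + t)/(-3 + t)
T = -21 (T = -33 + 12 = -21)
A(K) = 4*K*(-13 + 5*K)/(-3 + K) (A(K) = (2*(-13 + 5*K)/(-3 + K))*(K + K) = (2*(-13 + 5*K)/(-3 + K))*(2*K) = 4*K*(-13 + 5*K)/(-3 + K))
Z = -750 (Z = 18 - 3*(-16*(-14) + 32) = 18 - 3*(224 + 32) = 18 - 3*256 = 18 - 768 = -750)
A(T) + Z = 4*(-21)*(-13 + 5*(-21))/(-3 - 21) - 750 = 4*(-21)*(-13 - 105)/(-24) - 750 = 4*(-21)*(-1/24)*(-118) - 750 = -413 - 750 = -1163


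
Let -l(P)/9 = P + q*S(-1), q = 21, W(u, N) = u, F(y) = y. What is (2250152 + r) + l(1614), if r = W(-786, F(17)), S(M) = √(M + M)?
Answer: 2234840 - 189*I*√2 ≈ 2.2348e+6 - 267.29*I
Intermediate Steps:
S(M) = √2*√M (S(M) = √(2*M) = √2*√M)
r = -786
l(P) = -9*P - 189*I*√2 (l(P) = -9*(P + 21*(√2*√(-1))) = -9*(P + 21*(√2*I)) = -9*(P + 21*(I*√2)) = -9*(P + 21*I*√2) = -9*P - 189*I*√2)
(2250152 + r) + l(1614) = (2250152 - 786) + (-9*1614 - 189*I*√2) = 2249366 + (-14526 - 189*I*√2) = 2234840 - 189*I*√2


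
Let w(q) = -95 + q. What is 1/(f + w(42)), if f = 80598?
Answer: 1/80545 ≈ 1.2415e-5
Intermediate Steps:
1/(f + w(42)) = 1/(80598 + (-95 + 42)) = 1/(80598 - 53) = 1/80545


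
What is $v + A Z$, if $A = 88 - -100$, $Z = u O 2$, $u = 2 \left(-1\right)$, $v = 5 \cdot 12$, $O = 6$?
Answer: $-4452$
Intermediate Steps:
$v = 60$
$u = -2$
$Z = -24$ ($Z = \left(-2\right) 6 \cdot 2 = \left(-12\right) 2 = -24$)
$A = 188$ ($A = 88 + 100 = 188$)
$v + A Z = 60 + 188 \left(-24\right) = 60 - 4512 = -4452$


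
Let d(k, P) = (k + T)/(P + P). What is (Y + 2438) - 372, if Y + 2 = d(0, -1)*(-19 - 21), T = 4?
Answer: 2144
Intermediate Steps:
d(k, P) = (4 + k)/(2*P) (d(k, P) = (k + 4)/(P + P) = (4 + k)/((2*P)) = (4 + k)*(1/(2*P)) = (4 + k)/(2*P))
Y = 78 (Y = -2 + ((½)*(4 + 0)/(-1))*(-19 - 21) = -2 + ((½)*(-1)*4)*(-40) = -2 - 2*(-40) = -2 + 80 = 78)
(Y + 2438) - 372 = (78 + 2438) - 372 = 2516 - 372 = 2144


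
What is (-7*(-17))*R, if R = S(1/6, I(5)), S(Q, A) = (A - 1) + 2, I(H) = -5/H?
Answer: 0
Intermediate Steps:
S(Q, A) = 1 + A (S(Q, A) = (-1 + A) + 2 = 1 + A)
R = 0 (R = 1 - 5/5 = 1 - 5*⅕ = 1 - 1 = 0)
(-7*(-17))*R = -7*(-17)*0 = 119*0 = 0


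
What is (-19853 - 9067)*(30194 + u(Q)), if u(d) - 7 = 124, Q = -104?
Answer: -876999000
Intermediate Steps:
u(d) = 131 (u(d) = 7 + 124 = 131)
(-19853 - 9067)*(30194 + u(Q)) = (-19853 - 9067)*(30194 + 131) = -28920*30325 = -876999000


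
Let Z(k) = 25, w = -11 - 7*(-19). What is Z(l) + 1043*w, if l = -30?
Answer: 127271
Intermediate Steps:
w = 122 (w = -11 + 133 = 122)
Z(l) + 1043*w = 25 + 1043*122 = 25 + 127246 = 127271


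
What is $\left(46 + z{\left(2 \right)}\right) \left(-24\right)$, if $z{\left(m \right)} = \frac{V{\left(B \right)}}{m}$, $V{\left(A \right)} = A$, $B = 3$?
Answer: $-1140$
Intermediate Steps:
$z{\left(m \right)} = \frac{3}{m}$
$\left(46 + z{\left(2 \right)}\right) \left(-24\right) = \left(46 + \frac{3}{2}\right) \left(-24\right) = \frac{95}{2} \left(-24\right) = -1140$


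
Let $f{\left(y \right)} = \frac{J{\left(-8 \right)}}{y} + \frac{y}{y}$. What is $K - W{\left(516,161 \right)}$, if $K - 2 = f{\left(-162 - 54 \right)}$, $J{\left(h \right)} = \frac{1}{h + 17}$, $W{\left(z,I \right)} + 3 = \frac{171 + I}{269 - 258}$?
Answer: $- \frac{517115}{21384} \approx -24.182$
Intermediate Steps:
$W{\left(z,I \right)} = \frac{138}{11} + \frac{I}{11}$ ($W{\left(z,I \right)} = -3 + \frac{171 + I}{269 - 258} = -3 + \frac{171 + I}{11} = -3 + \left(171 + I\right) \frac{1}{11} = -3 + \left(\frac{171}{11} + \frac{I}{11}\right) = \frac{138}{11} + \frac{I}{11}$)
$J{\left(h \right)} = \frac{1}{17 + h}$
$f{\left(y \right)} = 1 + \frac{1}{9 y}$ ($f{\left(y \right)} = \frac{1}{\left(17 - 8\right) y} + \frac{y}{y} = \frac{1}{9 y} + 1 = 1 + \frac{1}{9 y}$)
$K = \frac{5831}{1944}$ ($K = 2 + \frac{\frac{1}{9} - 216}{-162 - 54} = 2 + \frac{\frac{1}{9} - 216}{-216} = 2 - - \frac{1943}{1944} = 2 + \frac{1943}{1944} = \frac{5831}{1944} \approx 2.9995$)
$K - W{\left(516,161 \right)} = \frac{5831}{1944} - \left(\frac{138}{11} + \frac{1}{11} \cdot 161\right) = \frac{5831}{1944} - \left(\frac{138}{11} + \frac{161}{11}\right) = \frac{5831}{1944} - \frac{299}{11} = - \frac{517115}{21384}$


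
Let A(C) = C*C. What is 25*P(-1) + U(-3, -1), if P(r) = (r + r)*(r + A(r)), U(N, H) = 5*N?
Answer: -15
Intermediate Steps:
A(C) = C²
P(r) = 2*r*(r + r²) (P(r) = (r + r)*(r + r²) = (2*r)*(r + r²) = 2*r*(r + r²))
25*P(-1) + U(-3, -1) = 25*(2*(-1)²*(1 - 1)) + 5*(-3) = 25*(2*1*0) - 15 = 25*0 - 15 = 0 - 15 = -15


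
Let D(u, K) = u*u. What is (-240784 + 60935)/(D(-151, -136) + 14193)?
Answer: -179849/36994 ≈ -4.8616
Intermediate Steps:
D(u, K) = u**2
(-240784 + 60935)/(D(-151, -136) + 14193) = (-240784 + 60935)/((-151)**2 + 14193) = -179849/(22801 + 14193) = -179849/36994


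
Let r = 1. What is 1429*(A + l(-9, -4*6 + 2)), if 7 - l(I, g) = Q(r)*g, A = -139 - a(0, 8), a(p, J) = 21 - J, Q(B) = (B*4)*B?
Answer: -81453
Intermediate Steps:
Q(B) = 4*B² (Q(B) = (4*B)*B = 4*B²)
A = -152 (A = -139 - (21 - 1*8) = -139 - (21 - 8) = -139 - 1*13 = -139 - 13 = -152)
l(I, g) = 7 - 4*g (l(I, g) = 7 - 4*1²*g = 7 - 4*1*g = 7 - 4*g)
1429*(A + l(-9, -4*6 + 2)) = 1429*(-152 + (7 - 4*(-4*6 + 2))) = 1429*(-152 + (7 - 4*(-24 + 2))) = 1429*(-152 + (7 - 4*(-22))) = 1429*(-152 + (7 + 88)) = 1429*(-152 + 95) = 1429*(-57) = -81453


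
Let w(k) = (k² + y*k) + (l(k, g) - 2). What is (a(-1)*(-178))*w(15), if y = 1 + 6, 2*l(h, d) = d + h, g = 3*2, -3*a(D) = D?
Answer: -60253/3 ≈ -20084.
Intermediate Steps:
a(D) = -D/3
g = 6
l(h, d) = d/2 + h/2 (l(h, d) = (d + h)/2 = d/2 + h/2)
y = 7
w(k) = 1 + k² + 15*k/2 (w(k) = (k² + 7*k) + (((½)*6 + k/2) - 2) = (k² + 7*k) + ((3 + k/2) - 2) = (k² + 7*k) + (1 + k/2) = 1 + k² + 15*k/2)
(a(-1)*(-178))*w(15) = (-⅓*(-1)*(-178))*(1 + 15² + (15/2)*15) = ((⅓)*(-178))*(1 + 225 + 225/2) = -178/3*677/2 = -60253/3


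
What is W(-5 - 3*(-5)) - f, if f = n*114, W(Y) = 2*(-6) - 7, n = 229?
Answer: -26125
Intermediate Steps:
W(Y) = -19 (W(Y) = -12 - 7 = -19)
f = 26106 (f = 229*114 = 26106)
W(-5 - 3*(-5)) - f = -19 - 1*26106 = -19 - 26106 = -26125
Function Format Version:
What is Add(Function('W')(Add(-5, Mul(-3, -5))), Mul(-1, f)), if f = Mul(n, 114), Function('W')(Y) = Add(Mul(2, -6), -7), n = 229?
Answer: -26125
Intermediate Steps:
Function('W')(Y) = -19 (Function('W')(Y) = Add(-12, -7) = -19)
f = 26106 (f = Mul(229, 114) = 26106)
Add(Function('W')(Add(-5, Mul(-3, -5))), Mul(-1, f)) = Add(-19, Mul(-1, 26106)) = Add(-19, -26106) = -26125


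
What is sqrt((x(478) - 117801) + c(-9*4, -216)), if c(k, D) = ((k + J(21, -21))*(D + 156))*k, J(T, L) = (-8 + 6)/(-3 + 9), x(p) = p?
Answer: I*sqrt(195803) ≈ 442.5*I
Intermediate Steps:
J(T, L) = -1/3 (J(T, L) = -2/6 = -2*1/6 = -1/3)
c(k, D) = k*(156 + D)*(-1/3 + k) (c(k, D) = ((k - 1/3)*(D + 156))*k = ((-1/3 + k)*(156 + D))*k = ((156 + D)*(-1/3 + k))*k = k*(156 + D)*(-1/3 + k))
sqrt((x(478) - 117801) + c(-9*4, -216)) = sqrt((478 - 117801) + (-9*4)*(-156 - 1*(-216) + 468*(-9*4) + 3*(-216)*(-9*4))/3) = sqrt(-117323 + (1/3)*(-36)*(-156 + 216 + 468*(-36) + 3*(-216)*(-36))) = sqrt(-117323 + (1/3)*(-36)*(-156 + 216 - 16848 + 23328)) = sqrt(-117323 + (1/3)*(-36)*6540) = sqrt(-117323 - 78480) = sqrt(-195803) = I*sqrt(195803)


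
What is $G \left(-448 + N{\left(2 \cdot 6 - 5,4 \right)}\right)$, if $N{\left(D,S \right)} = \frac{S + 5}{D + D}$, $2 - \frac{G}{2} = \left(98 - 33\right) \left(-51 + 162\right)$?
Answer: $\frac{45175019}{7} \approx 6.4536 \cdot 10^{6}$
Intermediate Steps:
$G = -14426$ ($G = 4 - 2 \left(98 - 33\right) \left(-51 + 162\right) = 4 - 2 \cdot 65 \cdot 111 = 4 - 14430 = -14426$)
$N{\left(D,S \right)} = \frac{5 + S}{2 D}$
$G \left(-448 + N{\left(2 \cdot 6 - 5,4 \right)}\right) = - 14426 \left(-448 + \frac{5 + 4}{2 \left(2 \cdot 6 - 5\right)}\right) = - 14426 \left(-448 + \frac{1}{2} \frac{1}{12 - 5} \cdot 9\right) = - 14426 \left(-448 + \frac{1}{2} \cdot \frac{1}{7} \cdot 9\right) = - 14426 \left(-448 + \frac{9}{14}\right) = \left(-14426\right) \left(- \frac{6263}{14}\right) = \frac{45175019}{7}$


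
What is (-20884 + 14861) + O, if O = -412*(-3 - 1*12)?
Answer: 157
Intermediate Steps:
O = 6180 (O = -412*(-3 - 12) = -412*(-15) = 6180)
(-20884 + 14861) + O = (-20884 + 14861) + 6180 = -6023 + 6180 = 157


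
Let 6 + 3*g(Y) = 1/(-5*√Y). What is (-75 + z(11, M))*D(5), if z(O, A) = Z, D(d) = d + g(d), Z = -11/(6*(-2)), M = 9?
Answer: -889/4 + 889*√5/900 ≈ -220.04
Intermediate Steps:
g(Y) = -2 - 1/(15*√Y) (g(Y) = -2 + 1/(3*((-5*√Y))) = -2 + (-1/(5*√Y))/3 = -2 - 1/(15*√Y))
Z = 11/12 (Z = -11/(-12) = -11*(-1/12) = 11/12 ≈ 0.91667)
D(d) = -2 + d - 1/(15*√d) (D(d) = d + (-2 - 1/(15*√d)) = -2 + d - 1/(15*√d))
z(O, A) = 11/12
(-75 + z(11, M))*D(5) = (-75 + 11/12)*(-2 + 5 - √5/75) = -889*(-2 + 5 - √5/75)/12 = -889*(3 - √5/75)/12 = -889/4 + 889*√5/900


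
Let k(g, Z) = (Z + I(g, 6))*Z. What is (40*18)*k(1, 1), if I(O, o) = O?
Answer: 1440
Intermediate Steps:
k(g, Z) = Z*(Z + g) (k(g, Z) = (Z + g)*Z = Z*(Z + g))
(40*18)*k(1, 1) = (40*18)*(1*(1 + 1)) = 720*(1*2) = 720*2 = 1440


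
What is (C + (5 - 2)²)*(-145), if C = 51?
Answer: -8700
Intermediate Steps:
(C + (5 - 2)²)*(-145) = (51 + (5 - 2)²)*(-145) = (51 + 3²)*(-145) = (51 + 9)*(-145) = 60*(-145) = -8700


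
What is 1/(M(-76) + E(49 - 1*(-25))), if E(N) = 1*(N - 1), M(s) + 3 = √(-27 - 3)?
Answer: 7/493 - I*√30/4930 ≈ 0.014199 - 0.001111*I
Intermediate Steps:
M(s) = -3 + I*√30 (M(s) = -3 + √(-27 - 3) = -3 + √(-30) = -3 + I*√30)
E(N) = -1 + N (E(N) = 1*(-1 + N) = -1 + N)
1/(M(-76) + E(49 - 1*(-25))) = 1/((-3 + I*√30) + (-1 + (49 - 1*(-25)))) = 1/((-3 + I*√30) + (-1 + (49 + 25))) = 1/((-3 + I*√30) + (-1 + 74)) = 1/((-3 + I*√30) + 73) = 1/(70 + I*√30)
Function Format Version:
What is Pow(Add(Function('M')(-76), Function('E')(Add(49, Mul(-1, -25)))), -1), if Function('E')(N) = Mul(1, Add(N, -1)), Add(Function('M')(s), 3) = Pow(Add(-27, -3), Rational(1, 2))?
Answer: Add(Rational(7, 493), Mul(Rational(-1, 4930), I, Pow(30, Rational(1, 2)))) ≈ Add(0.014199, Mul(-0.0011110, I))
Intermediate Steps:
Function('M')(s) = Add(-3, Mul(I, Pow(30, Rational(1, 2)))) (Function('M')(s) = Add(-3, Pow(Add(-27, -3), Rational(1, 2))) = Add(-3, Pow(-30, Rational(1, 2))) = Add(-3, Mul(I, Pow(30, Rational(1, 2)))))
Function('E')(N) = Add(-1, N) (Function('E')(N) = Mul(1, Add(-1, N)) = Add(-1, N))
Pow(Add(Function('M')(-76), Function('E')(Add(49, Mul(-1, -25)))), -1) = Pow(Add(Add(-3, Mul(I, Pow(30, Rational(1, 2)))), Add(-1, Add(49, Mul(-1, -25)))), -1) = Pow(Add(Add(-3, Mul(I, Pow(30, Rational(1, 2)))), Add(-1, Add(49, 25))), -1) = Pow(Add(Add(-3, Mul(I, Pow(30, Rational(1, 2)))), Add(-1, 74)), -1) = Pow(Add(Add(-3, Mul(I, Pow(30, Rational(1, 2)))), 73), -1) = Pow(Add(70, Mul(I, Pow(30, Rational(1, 2)))), -1)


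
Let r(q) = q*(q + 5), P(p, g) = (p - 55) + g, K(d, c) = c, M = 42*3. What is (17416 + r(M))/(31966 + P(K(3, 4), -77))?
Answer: 16961/15919 ≈ 1.0655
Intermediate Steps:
M = 126
P(p, g) = -55 + g + p (P(p, g) = (-55 + p) + g = -55 + g + p)
r(q) = q*(5 + q)
(17416 + r(M))/(31966 + P(K(3, 4), -77)) = (17416 + 126*(5 + 126))/(31966 + (-55 - 77 + 4)) = (17416 + 126*131)/(31966 - 128) = (17416 + 16506)/31838 = 33922*(1/31838) = 16961/15919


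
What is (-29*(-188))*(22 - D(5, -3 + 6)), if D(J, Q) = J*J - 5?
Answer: 10904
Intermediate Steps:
D(J, Q) = -5 + J² (D(J, Q) = J² - 5 = -5 + J²)
(-29*(-188))*(22 - D(5, -3 + 6)) = (-29*(-188))*(22 - (-5 + 5²)) = 5452*(22 - (-5 + 25)) = 5452*(22 - 1*20) = 5452*(22 - 20) = 5452*2 = 10904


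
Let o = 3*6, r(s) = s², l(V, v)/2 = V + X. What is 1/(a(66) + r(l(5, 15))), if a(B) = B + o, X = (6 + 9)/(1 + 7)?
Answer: 16/4369 ≈ 0.0036622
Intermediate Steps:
X = 15/8 ≈ 1.8750
l(V, v) = 15/4 + 2*V (l(V, v) = 2*(V + 15/8) = 2*(15/8 + V) = 15/4 + 2*V)
o = 18
a(B) = 18 + B (a(B) = B + 18 = 18 + B)
1/(a(66) + r(l(5, 15))) = 1/((18 + 66) + (15/4 + 2*5)²) = 1/(84 + (15/4 + 10)²) = 1/(84 + (55/4)²) = 1/(84 + 3025/16) = 1/(4369/16) = 16/4369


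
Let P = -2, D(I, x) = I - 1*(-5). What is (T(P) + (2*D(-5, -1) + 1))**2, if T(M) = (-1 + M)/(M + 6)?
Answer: 1/16 ≈ 0.062500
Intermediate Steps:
D(I, x) = 5 + I (D(I, x) = I + 5 = 5 + I)
T(M) = (-1 + M)/(6 + M)
(T(P) + (2*D(-5, -1) + 1))**2 = ((-1 - 2)/(6 - 2) + (2*(5 - 5) + 1))**2 = (-3/4 + (2*0 + 1))**2 = ((1/4)*(-3) + (0 + 1))**2 = (-3/4 + 1)**2 = (1/4)**2 = 1/16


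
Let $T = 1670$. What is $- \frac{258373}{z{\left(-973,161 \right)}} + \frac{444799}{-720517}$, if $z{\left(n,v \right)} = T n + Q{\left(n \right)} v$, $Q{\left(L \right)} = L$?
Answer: $- \frac{86610757428}{183378061153} \approx -0.47231$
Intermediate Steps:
$z{\left(n,v \right)} = 1670 n + n v$
$- \frac{258373}{z{\left(-973,161 \right)}} + \frac{444799}{-720517} = - \frac{258373}{\left(-973\right) \left(1670 + 161\right)} + \frac{444799}{-720517} = - \frac{258373}{\left(-973\right) 1831} + 444799 \left(- \frac{1}{720517}\right) = - \frac{258373}{-1781563} - \frac{444799}{720517} = \left(-258373\right) \left(- \frac{1}{1781563}\right) - \frac{444799}{720517} = \frac{258373}{1781563} - \frac{444799}{720517} = - \frac{86610757428}{183378061153}$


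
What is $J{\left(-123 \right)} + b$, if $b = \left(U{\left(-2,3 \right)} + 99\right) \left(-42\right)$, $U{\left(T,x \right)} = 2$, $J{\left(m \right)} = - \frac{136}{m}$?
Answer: $- \frac{521630}{123} \approx -4240.9$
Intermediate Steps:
$b = -4242$ ($b = \left(2 + 99\right) \left(-42\right) = 101 \left(-42\right) = -4242$)
$J{\left(-123 \right)} + b = - \frac{136}{-123} - 4242 = \left(-136\right) \left(- \frac{1}{123}\right) - 4242 = \frac{136}{123} - 4242 = - \frac{521630}{123}$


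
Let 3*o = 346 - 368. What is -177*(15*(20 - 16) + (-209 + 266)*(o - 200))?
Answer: 2081166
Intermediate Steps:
o = -22/3 (o = (346 - 368)/3 = (1/3)*(-22) = -22/3 ≈ -7.3333)
-177*(15*(20 - 16) + (-209 + 266)*(o - 200)) = -177*(15*(20 - 16) + (-209 + 266)*(-22/3 - 200)) = -177*(15*4 + 57*(-622/3)) = -177*(60 - 11818) = -177*(-11758) = 2081166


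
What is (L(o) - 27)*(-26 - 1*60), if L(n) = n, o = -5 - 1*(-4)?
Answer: 2408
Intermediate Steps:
o = -1 (o = -5 + 4 = -1)
(L(o) - 27)*(-26 - 1*60) = (-1 - 27)*(-26 - 1*60) = -28*(-26 - 60) = -28*(-86) = 2408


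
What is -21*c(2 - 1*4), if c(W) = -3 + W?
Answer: 105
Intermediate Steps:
-21*c(2 - 1*4) = -21*(-3 + (2 - 1*4)) = -21*(-3 + (2 - 4)) = -21*(-3 - 2) = -21*(-5) = 105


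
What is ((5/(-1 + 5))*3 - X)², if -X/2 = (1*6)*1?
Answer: 3969/16 ≈ 248.06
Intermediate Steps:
X = -12 (X = -2*1*6 = -12 ≈ -12.000)
((5/(-1 + 5))*3 - X)² = ((5/(-1 + 5))*3 - 1*(-12))² = ((5/4)*3 + 12)² = (15/4 + 12)² = (63/4)² = 3969/16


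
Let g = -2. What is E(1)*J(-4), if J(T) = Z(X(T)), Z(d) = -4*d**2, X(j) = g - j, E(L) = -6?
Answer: 96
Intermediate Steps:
X(j) = -2 - j
J(T) = -4*(-2 - T)**2
E(1)*J(-4) = -(-24)*(2 - 4)**2 = -(-24)*(-2)**2 = -(-24)*4 = -6*(-16) = 96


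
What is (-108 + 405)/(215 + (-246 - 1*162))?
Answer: -297/193 ≈ -1.5389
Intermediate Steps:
(-108 + 405)/(215 + (-246 - 1*162)) = 297/(215 + (-246 - 162)) = 297/(215 - 408) = 297/(-193) = 297*(-1/193) = -297/193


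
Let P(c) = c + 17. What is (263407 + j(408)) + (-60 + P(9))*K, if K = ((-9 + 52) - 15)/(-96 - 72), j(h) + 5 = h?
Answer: 791447/3 ≈ 2.6382e+5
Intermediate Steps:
j(h) = -5 + h
P(c) = 17 + c
K = -⅙ (K = (43 - 15)/(-168) = 28*(-1/168) = -⅙ ≈ -0.16667)
(263407 + j(408)) + (-60 + P(9))*K = (263407 + (-5 + 408)) + (-60 + (17 + 9))*(-⅙) = (263407 + 403) + (-60 + 26)*(-⅙) = 263810 - 34*(-⅙) = 263810 + 17/3 = 791447/3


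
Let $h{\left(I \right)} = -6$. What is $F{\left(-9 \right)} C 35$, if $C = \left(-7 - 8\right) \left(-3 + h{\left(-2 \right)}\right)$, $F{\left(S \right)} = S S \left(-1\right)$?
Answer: $-382725$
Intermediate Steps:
$F{\left(S \right)} = - S^{2}$ ($F{\left(S \right)} = S^{2} \left(-1\right) = - S^{2}$)
$C = 135$ ($C = \left(-7 - 8\right) \left(-3 - 6\right) = \left(-15\right) \left(-9\right) = 135$)
$F{\left(-9 \right)} C 35 = - \left(-9\right)^{2} \cdot 135 \cdot 35 = \left(-1\right) 81 \cdot 135 \cdot 35 = \left(-81\right) 135 \cdot 35 = \left(-10935\right) 35 = -382725$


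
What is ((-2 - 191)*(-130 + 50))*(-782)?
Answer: -12074080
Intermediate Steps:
((-2 - 191)*(-130 + 50))*(-782) = -193*(-80)*(-782) = 15440*(-782) = -12074080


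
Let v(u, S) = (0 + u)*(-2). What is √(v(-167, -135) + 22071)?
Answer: √22405 ≈ 149.68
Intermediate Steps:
v(u, S) = -2*u (v(u, S) = u*(-2) = -2*u)
√(v(-167, -135) + 22071) = √(-2*(-167) + 22071) = √(334 + 22071) = √22405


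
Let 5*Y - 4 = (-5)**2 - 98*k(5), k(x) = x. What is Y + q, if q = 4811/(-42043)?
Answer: -19405878/210215 ≈ -92.314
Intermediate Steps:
q = -4811/42043 (q = 4811*(-1/42043) = -4811/42043 ≈ -0.11443)
Y = -461/5 (Y = 4/5 + ((-5)**2 - 98*5)/5 = 4/5 + (25 - 490)/5 = 4/5 + (1/5)*(-465) = 4/5 - 93 = -461/5 ≈ -92.200)
Y + q = -461/5 - 4811/42043 = -19405878/210215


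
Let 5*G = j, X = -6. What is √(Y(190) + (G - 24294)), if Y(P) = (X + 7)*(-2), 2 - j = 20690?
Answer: 2*I*√177710/5 ≈ 168.62*I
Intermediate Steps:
j = -20688 (j = 2 - 1*20690 = 2 - 20690 = -20688)
G = -20688/5 (G = (⅕)*(-20688) = -20688/5 ≈ -4137.6)
Y(P) = -2 (Y(P) = (-6 + 7)*(-2) = 1*(-2) = -2)
√(Y(190) + (G - 24294)) = √(-2 + (-20688/5 - 24294)) = √(-2 - 142158/5) = √(-142168/5) = 2*I*√177710/5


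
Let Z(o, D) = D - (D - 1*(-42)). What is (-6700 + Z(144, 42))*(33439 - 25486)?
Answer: -53619126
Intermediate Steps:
Z(o, D) = -42 (Z(o, D) = D - (D + 42) = D - (42 + D) = D + (-42 - D) = -42)
(-6700 + Z(144, 42))*(33439 - 25486) = (-6700 - 42)*(33439 - 25486) = -6742*7953 = -53619126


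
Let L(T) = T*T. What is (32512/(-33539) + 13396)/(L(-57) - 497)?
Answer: 112313983/23074832 ≈ 4.8674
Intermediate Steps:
L(T) = T**2
(32512/(-33539) + 13396)/(L(-57) - 497) = (32512/(-33539) + 13396)/((-57)**2 - 497) = (32512*(-1/33539) + 13396)/(3249 - 497) = (-32512/33539 + 13396)/2752 = (449255932/33539)*(1/2752) = 112313983/23074832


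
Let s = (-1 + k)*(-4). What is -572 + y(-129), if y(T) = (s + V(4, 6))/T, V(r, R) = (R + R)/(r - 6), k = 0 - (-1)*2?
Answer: -73778/129 ≈ -571.92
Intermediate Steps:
k = 2 (k = 0 - 1*(-2) = 0 + 2 = 2)
s = -4 (s = (-1 + 2)*(-4) = 1*(-4) = -4)
V(r, R) = 2*R/(-6 + r) (V(r, R) = (2*R)/(-6 + r) = 2*R/(-6 + r))
y(T) = -10/T (y(T) = (-4 + 2*6/(-6 + 4))/T = (-4 + 2*6/(-2))/T = (-4 + 2*6*(-½))/T = (-4 - 6)/T = -10/T)
-572 + y(-129) = -572 - 10/(-129) = -572 - 10*(-1/129) = -572 + 10/129 = -73778/129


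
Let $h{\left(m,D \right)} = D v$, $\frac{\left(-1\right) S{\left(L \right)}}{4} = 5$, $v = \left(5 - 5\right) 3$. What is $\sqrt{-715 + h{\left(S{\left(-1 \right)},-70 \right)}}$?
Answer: $i \sqrt{715} \approx 26.739 i$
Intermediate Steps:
$v = 0$ ($v = 0 \cdot 3 = 0$)
$S{\left(L \right)} = -20$ ($S{\left(L \right)} = \left(-4\right) 5 = -20$)
$h{\left(m,D \right)} = 0$ ($h{\left(m,D \right)} = D 0 = 0$)
$\sqrt{-715 + h{\left(S{\left(-1 \right)},-70 \right)}} = \sqrt{-715 + 0} = \sqrt{-715} = i \sqrt{715}$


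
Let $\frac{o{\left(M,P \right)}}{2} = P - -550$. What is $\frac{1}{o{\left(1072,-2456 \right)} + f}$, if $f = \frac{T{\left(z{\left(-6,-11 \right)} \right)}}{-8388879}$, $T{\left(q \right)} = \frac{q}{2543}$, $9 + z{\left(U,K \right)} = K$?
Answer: $- \frac{21332919297}{81321088360144} \approx -0.00026233$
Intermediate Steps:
$o{\left(M,P \right)} = 1100 + 2 P$ ($o{\left(M,P \right)} = 2 \left(P - -550\right) = 2 \left(P + 550\right) = 2 \left(550 + P\right) = 1100 + 2 P$)
$z{\left(U,K \right)} = -9 + K$
$T{\left(q \right)} = \frac{q}{2543}$ ($T{\left(q \right)} = q \frac{1}{2543} = \frac{q}{2543}$)
$f = \frac{20}{21332919297}$ ($f = \frac{\frac{1}{2543} \left(-9 - 11\right)}{-8388879} = \frac{1}{2543} \left(-20\right) \left(- \frac{1}{8388879}\right) = \left(- \frac{20}{2543}\right) \left(- \frac{1}{8388879}\right) = \frac{20}{21332919297} \approx 9.3752 \cdot 10^{-10}$)
$\frac{1}{o{\left(1072,-2456 \right)} + f} = \frac{1}{\left(1100 + 2 \left(-2456\right)\right) + \frac{20}{21332919297}} = \frac{1}{\left(1100 - 4912\right) + \frac{20}{21332919297}} = \frac{1}{-3812 + \frac{20}{21332919297}} = \frac{1}{- \frac{81321088360144}{21332919297}} = - \frac{21332919297}{81321088360144}$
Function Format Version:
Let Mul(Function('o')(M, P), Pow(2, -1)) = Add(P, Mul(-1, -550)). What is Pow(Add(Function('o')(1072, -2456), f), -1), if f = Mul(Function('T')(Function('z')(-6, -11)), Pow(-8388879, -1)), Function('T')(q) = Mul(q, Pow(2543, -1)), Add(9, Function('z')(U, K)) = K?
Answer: Rational(-21332919297, 81321088360144) ≈ -0.00026233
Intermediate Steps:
Function('o')(M, P) = Add(1100, Mul(2, P)) (Function('o')(M, P) = Mul(2, Add(P, Mul(-1, -550))) = Mul(2, Add(P, 550)) = Mul(2, Add(550, P)) = Add(1100, Mul(2, P)))
Function('z')(U, K) = Add(-9, K)
Function('T')(q) = Mul(Rational(1, 2543), q) (Function('T')(q) = Mul(q, Rational(1, 2543)) = Mul(Rational(1, 2543), q))
f = Rational(20, 21332919297) (f = Mul(Mul(Rational(1, 2543), Add(-9, -11)), Pow(-8388879, -1)) = Mul(Mul(Rational(1, 2543), -20), Rational(-1, 8388879)) = Mul(Rational(-20, 2543), Rational(-1, 8388879)) = Rational(20, 21332919297) ≈ 9.3752e-10)
Pow(Add(Function('o')(1072, -2456), f), -1) = Pow(Add(Add(1100, Mul(2, -2456)), Rational(20, 21332919297)), -1) = Pow(Add(Add(1100, -4912), Rational(20, 21332919297)), -1) = Pow(Add(-3812, Rational(20, 21332919297)), -1) = Pow(Rational(-81321088360144, 21332919297), -1) = Rational(-21332919297, 81321088360144)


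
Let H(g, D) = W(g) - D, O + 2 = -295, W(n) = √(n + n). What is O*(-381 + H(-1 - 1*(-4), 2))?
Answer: 113751 - 297*√6 ≈ 1.1302e+5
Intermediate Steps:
W(n) = √2*√n (W(n) = √(2*n) = √2*√n)
O = -297 (O = -2 - 295 = -297)
H(g, D) = -D + √2*√g (H(g, D) = √2*√g - D = -D + √2*√g)
O*(-381 + H(-1 - 1*(-4), 2)) = -297*(-381 + (-1*2 + √2*√(-1 - 1*(-4)))) = -297*(-381 + (-2 + √2*√(-1 + 4))) = -297*(-381 + (-2 + √2*√3)) = -297*(-381 + (-2 + √6)) = -297*(-383 + √6) = 113751 - 297*√6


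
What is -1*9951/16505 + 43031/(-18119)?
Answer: -890528824/299054095 ≈ -2.9778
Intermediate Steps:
-1*9951/16505 + 43031/(-18119) = -9951*1/16505 + 43031*(-1/18119) = -9951/16505 - 43031/18119 = -890528824/299054095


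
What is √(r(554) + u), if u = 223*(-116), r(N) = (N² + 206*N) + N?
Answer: √395726 ≈ 629.07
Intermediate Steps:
r(N) = N² + 207*N
u = -25868
√(r(554) + u) = √(554*(207 + 554) - 25868) = √(554*761 - 25868) = √(421594 - 25868) = √395726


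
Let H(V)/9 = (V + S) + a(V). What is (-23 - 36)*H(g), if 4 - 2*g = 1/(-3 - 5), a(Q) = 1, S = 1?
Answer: -34515/16 ≈ -2157.2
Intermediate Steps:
g = 33/16 (g = 2 - 1/(2*(-3 - 5)) = 2 - ½/(-8) = 2 - ½*(-⅛) = 2 + 1/16 = 33/16 ≈ 2.0625)
H(V) = 18 + 9*V (H(V) = 9*((V + 1) + 1) = 9*((1 + V) + 1) = 9*(2 + V) = 18 + 9*V)
(-23 - 36)*H(g) = (-23 - 36)*(18 + 9*(33/16)) = -59*(18 + 297/16) = -59*585/16 = -34515/16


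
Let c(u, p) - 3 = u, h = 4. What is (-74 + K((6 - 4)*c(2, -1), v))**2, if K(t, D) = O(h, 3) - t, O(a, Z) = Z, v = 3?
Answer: 6561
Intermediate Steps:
c(u, p) = 3 + u
K(t, D) = 3 - t
(-74 + K((6 - 4)*c(2, -1), v))**2 = (-74 + (3 - (6 - 4)*(3 + 2)))**2 = (-74 + (3 - 2*5))**2 = (-74 + (3 - 1*10))**2 = (-74 + (3 - 10))**2 = (-74 - 7)**2 = (-81)**2 = 6561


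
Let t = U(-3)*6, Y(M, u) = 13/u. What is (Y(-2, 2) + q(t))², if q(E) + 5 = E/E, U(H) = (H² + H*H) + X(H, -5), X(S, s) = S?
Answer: 25/4 ≈ 6.2500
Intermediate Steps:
U(H) = H + 2*H² (U(H) = (H² + H*H) + H = (H² + H²) + H = 2*H² + H = H + 2*H²)
t = 90 (t = -3*(1 + 2*(-3))*6 = -3*(1 - 6)*6 = -3*(-5)*6 = 15*6 = 90)
q(E) = -4 (q(E) = -5 + E/E = -5 + 1 = -4)
(Y(-2, 2) + q(t))² = (13/2 - 4)² = (5/2)² = 25/4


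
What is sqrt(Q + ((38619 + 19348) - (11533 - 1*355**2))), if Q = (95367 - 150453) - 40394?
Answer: 7*sqrt(1571) ≈ 277.45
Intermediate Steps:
Q = -95480 (Q = -55086 - 40394 = -95480)
sqrt(Q + ((38619 + 19348) - (11533 - 1*355**2))) = sqrt(-95480 + ((38619 + 19348) - (11533 - 1*355**2))) = sqrt(-95480 + (57967 - (11533 - 1*126025))) = sqrt(-95480 + (57967 - (11533 - 126025))) = sqrt(-95480 + (57967 - 1*(-114492))) = sqrt(-95480 + (57967 + 114492)) = sqrt(-95480 + 172459) = sqrt(76979) = 7*sqrt(1571)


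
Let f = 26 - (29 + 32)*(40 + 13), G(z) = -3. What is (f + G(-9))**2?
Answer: 10304100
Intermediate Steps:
f = -3207 (f = 26 - 61*53 = 26 - 1*3233 = 26 - 3233 = -3207)
(f + G(-9))**2 = (-3207 - 3)**2 = (-3210)**2 = 10304100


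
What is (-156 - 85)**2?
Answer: 58081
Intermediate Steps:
(-156 - 85)**2 = (-241)**2 = 58081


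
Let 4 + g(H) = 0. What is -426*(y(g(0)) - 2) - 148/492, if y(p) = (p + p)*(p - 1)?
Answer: -1991161/123 ≈ -16188.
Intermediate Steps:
g(H) = -4 (g(H) = -4 + 0 = -4)
y(p) = 2*p*(-1 + p) (y(p) = (2*p)*(-1 + p) = 2*p*(-1 + p))
-426*(y(g(0)) - 2) - 148/492 = -426*(2*(-4)*(-1 - 4) - 2) - 148/492 = -426*(2*(-4)*(-5) - 2) - 148*1/492 = -426*(40 - 2) - 37/123 = -16188 - 37/123 = -1991161/123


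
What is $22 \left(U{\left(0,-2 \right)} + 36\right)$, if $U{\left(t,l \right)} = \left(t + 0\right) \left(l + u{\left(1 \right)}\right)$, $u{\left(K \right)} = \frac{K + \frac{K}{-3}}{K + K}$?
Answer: $792$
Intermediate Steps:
$u{\left(K \right)} = \frac{1}{3}$ ($u{\left(K \right)} = \frac{K + K \left(- \frac{1}{3}\right)}{2 K} = \left(K - \frac{K}{3}\right) \frac{1}{2 K} = \frac{2 K}{3} \frac{1}{2 K} = \frac{1}{3}$)
$U{\left(t,l \right)} = t \left(\frac{1}{3} + l\right)$ ($U{\left(t,l \right)} = \left(t + 0\right) \left(l + \frac{1}{3}\right) = t \left(\frac{1}{3} + l\right)$)
$22 \left(U{\left(0,-2 \right)} + 36\right) = 22 \left(0 \left(\frac{1}{3} - 2\right) + 36\right) = 22 \left(0 \left(- \frac{5}{3}\right) + 36\right) = 22 \left(0 + 36\right) = 22 \cdot 36 = 792$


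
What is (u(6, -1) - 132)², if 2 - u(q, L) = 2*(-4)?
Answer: 14884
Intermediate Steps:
u(q, L) = 10 (u(q, L) = 2 - 2*(-4) = 2 - 1*(-8) = 2 + 8 = 10)
(u(6, -1) - 132)² = (10 - 132)² = (-122)² = 14884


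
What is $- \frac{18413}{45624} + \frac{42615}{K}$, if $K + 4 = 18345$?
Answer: $\frac{1606553927}{836789784} \approx 1.9199$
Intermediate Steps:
$K = 18341$ ($K = -4 + 18345 = 18341$)
$- \frac{18413}{45624} + \frac{42615}{K} = - \frac{18413}{45624} + \frac{42615}{18341} = \frac{1606553927}{836789784}$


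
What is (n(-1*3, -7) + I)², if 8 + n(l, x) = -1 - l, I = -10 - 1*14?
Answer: 900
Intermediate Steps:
I = -24 (I = -10 - 14 = -24)
n(l, x) = -9 - l (n(l, x) = -8 + (-1 - l) = -9 - l)
(n(-1*3, -7) + I)² = ((-9 - (-1)*3) - 24)² = ((-9 - 1*(-3)) - 24)² = ((-9 + 3) - 24)² = (-6 - 24)² = (-30)² = 900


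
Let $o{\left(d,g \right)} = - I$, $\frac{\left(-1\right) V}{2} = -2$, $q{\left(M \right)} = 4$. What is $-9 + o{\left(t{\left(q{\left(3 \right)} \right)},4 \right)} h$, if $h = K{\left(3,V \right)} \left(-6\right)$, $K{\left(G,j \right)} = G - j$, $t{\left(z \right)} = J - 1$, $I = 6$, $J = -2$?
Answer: $-45$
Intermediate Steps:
$t{\left(z \right)} = -3$ ($t{\left(z \right)} = -2 - 1 = -3$)
$V = 4$ ($V = \left(-2\right) \left(-2\right) = 4$)
$o{\left(d,g \right)} = -6$ ($o{\left(d,g \right)} = \left(-1\right) 6 = -6$)
$h = 6$ ($h = \left(3 - 4\right) \left(-6\right) = \left(-1\right) \left(-6\right) = 6$)
$-9 + o{\left(t{\left(q{\left(3 \right)} \right)},4 \right)} h = -9 - 36 = -45$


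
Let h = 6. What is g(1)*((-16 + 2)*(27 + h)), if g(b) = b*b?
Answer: -462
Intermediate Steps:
g(b) = b**2
g(1)*((-16 + 2)*(27 + h)) = 1**2*((-16 + 2)*(27 + 6)) = 1*(-14*33) = 1*(-462) = -462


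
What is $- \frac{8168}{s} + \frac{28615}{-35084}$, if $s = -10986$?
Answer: $- \frac{13899139}{192716412} \approx -0.072122$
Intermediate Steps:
$- \frac{8168}{s} + \frac{28615}{-35084} = - \frac{8168}{-10986} + \frac{28615}{-35084} = \left(-8168\right) \left(- \frac{1}{10986}\right) + 28615 \left(- \frac{1}{35084}\right) = \frac{4084}{5493} - \frac{28615}{35084} = - \frac{13899139}{192716412}$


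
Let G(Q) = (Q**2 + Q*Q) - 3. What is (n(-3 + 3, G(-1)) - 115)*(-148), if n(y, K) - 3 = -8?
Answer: 17760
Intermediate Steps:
G(Q) = -3 + 2*Q**2 (G(Q) = (Q**2 + Q**2) - 3 = 2*Q**2 - 3 = -3 + 2*Q**2)
n(y, K) = -5 (n(y, K) = 3 - 8 = -5)
(n(-3 + 3, G(-1)) - 115)*(-148) = (-5 - 115)*(-148) = -120*(-148) = 17760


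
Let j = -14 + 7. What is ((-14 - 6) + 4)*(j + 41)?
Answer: -544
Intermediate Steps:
j = -7
((-14 - 6) + 4)*(j + 41) = ((-14 - 6) + 4)*(-7 + 41) = (-20 + 4)*34 = -16*34 = -544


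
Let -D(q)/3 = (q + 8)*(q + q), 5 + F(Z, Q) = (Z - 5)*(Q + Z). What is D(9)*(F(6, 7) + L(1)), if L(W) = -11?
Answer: 2754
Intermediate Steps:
F(Z, Q) = -5 + (-5 + Z)*(Q + Z) (F(Z, Q) = -5 + (Z - 5)*(Q + Z) = -5 + (-5 + Z)*(Q + Z))
D(q) = -6*q*(8 + q) (D(q) = -3*(q + 8)*(q + q) = -3*(8 + q)*2*q = -6*q*(8 + q))
D(9)*(F(6, 7) + L(1)) = (-6*9*(8 + 9))*((-5 + 6² - 5*7 - 5*6 + 7*6) - 11) = (-6*9*17)*((-5 + 36 - 35 - 30 + 42) - 11) = -918*(8 - 11) = -918*(-3) = 2754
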